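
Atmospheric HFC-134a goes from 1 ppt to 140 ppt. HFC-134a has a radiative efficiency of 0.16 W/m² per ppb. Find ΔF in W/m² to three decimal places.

HFC-134a: Δ = 140 − 1 = 139 ppt = 0.139 ppb; ΔF = 0.16 × 0.139 = 0.0222 W/m².

ΔF = 0.022 W/m²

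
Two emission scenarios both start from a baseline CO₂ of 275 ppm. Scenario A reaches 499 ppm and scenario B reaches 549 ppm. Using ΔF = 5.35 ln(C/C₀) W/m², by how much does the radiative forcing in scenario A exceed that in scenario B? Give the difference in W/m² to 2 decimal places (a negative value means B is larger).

ΔF_A = 5.35 ln(499/275) = 5.35 × 0.59583 = 3.1877 W/m².
ΔF_B = 5.35 ln(549/275) = 5.35 × 0.69133 = 3.6986 W/m².
Difference: 3.1877 − 3.6986 = -0.5109 W/m².

ΔF_A − ΔF_B = -0.51 W/m²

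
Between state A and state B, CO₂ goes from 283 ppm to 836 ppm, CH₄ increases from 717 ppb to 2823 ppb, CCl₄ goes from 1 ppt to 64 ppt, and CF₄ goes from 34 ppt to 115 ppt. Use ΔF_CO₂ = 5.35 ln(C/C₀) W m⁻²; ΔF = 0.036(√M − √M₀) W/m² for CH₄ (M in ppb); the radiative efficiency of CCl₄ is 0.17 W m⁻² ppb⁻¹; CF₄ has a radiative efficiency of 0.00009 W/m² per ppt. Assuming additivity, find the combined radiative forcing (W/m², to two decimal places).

CO₂: 5.35 × ln(836/283) = 5.35 × ln(2.95406) = 5.35 × 1.08318 = 5.7950 W/m².
CH₄: 0.036 × (√2823 − √717) = 0.036 × (53.1319 − 26.7769) = 0.036 × 26.3550 = 0.9488 W/m².
CCl₄: Δ = 64 − 1 = 63 ppt = 0.063 ppb; ΔF = 0.17 × 0.063 = 0.0107 W/m².
CF₄: ΔF = 0.00009 × (115 − 34) = 0.00009 × 81 = 0.0073 W/m².
Total ΔF = 5.7950 + 0.9488 + 0.0107 + 0.0073 = 6.7618 W/m².

ΔF = 6.76 W/m²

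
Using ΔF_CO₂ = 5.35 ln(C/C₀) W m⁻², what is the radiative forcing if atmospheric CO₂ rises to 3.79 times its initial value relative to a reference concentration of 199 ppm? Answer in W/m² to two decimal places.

ΔF = 7.13 W/m²

Because the forcing depends only on the ratio C/C₀, the initial concentration does not enter.
ΔF = 5.35 × ln(3.79) = 5.35 × 1.33237 = 7.1282 W/m².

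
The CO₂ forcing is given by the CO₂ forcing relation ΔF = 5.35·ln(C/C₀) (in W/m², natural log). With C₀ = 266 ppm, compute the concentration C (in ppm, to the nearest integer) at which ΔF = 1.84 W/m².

Set 5.35 ln(C/266) = 1.84, so ln(C/266) = 1.84/5.35 = 0.34393.
Then C/266 = e^0.34393 = 1.41048, giving C = 266 × 1.41048 = 375.19 ppm.

C ≈ 375 ppm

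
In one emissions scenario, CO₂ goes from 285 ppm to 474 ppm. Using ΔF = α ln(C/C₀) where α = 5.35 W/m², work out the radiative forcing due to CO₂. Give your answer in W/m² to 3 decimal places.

CO₂: 5.35 × ln(474/285) = 5.35 × ln(1.66316) = 5.35 × 0.50872 = 2.7217 W/m².

ΔF = 2.722 W/m²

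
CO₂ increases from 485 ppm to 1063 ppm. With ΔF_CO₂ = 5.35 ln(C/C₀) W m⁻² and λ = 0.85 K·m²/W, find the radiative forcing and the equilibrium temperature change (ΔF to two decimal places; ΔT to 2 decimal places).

ΔF = 4.20 W/m²; ΔT = 3.57 K

CO₂: 5.35 × ln(1063/485) = 5.35 × ln(2.19175) = 5.35 × 0.78470 = 4.1981 W/m².
ΔT = λ ΔF = 0.85 × 4.20 = 3.5700 K.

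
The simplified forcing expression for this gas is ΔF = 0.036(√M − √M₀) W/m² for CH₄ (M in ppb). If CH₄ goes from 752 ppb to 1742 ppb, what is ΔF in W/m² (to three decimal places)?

ΔF = 0.515 W/m²

CH₄: 0.036 × (√1742 − √752) = 0.036 × (41.7373 − 27.4226) = 0.036 × 14.3147 = 0.5153 W/m².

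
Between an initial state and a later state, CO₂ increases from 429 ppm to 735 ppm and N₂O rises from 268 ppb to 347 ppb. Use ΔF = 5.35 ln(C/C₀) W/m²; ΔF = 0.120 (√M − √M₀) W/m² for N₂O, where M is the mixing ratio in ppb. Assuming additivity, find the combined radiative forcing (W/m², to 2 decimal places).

CO₂: 5.35 × ln(735/429) = 5.35 × ln(1.71329) = 5.35 × 0.53842 = 2.8805 W/m².
N₂O: 0.120 × (√347 − √268) = 0.120 × (18.6279 − 16.3707) = 0.120 × 2.2572 = 0.2709 W/m².
Total ΔF = 2.8805 + 0.2709 = 3.1514 W/m².

ΔF = 3.15 W/m²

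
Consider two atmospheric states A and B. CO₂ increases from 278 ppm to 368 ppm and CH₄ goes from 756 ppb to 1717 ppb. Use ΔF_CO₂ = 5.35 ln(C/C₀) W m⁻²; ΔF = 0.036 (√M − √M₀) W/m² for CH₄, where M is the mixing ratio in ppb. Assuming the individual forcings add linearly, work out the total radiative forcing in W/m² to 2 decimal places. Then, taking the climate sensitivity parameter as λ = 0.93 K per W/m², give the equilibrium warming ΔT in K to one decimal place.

CO₂: 5.35 × ln(368/278) = 5.35 × ln(1.32374) = 5.35 × 0.28046 = 1.5005 W/m².
CH₄: 0.036 × (√1717 − √756) = 0.036 × (41.4367 − 27.4955) = 0.036 × 13.9412 = 0.5019 W/m².
Total ΔF = 1.5005 + 0.5019 = 2.0024 W/m².
ΔT = λ ΔF = 0.93 × 2.00 = 1.8600 K.

ΔF = 2.00 W/m²; ΔT = 1.9 K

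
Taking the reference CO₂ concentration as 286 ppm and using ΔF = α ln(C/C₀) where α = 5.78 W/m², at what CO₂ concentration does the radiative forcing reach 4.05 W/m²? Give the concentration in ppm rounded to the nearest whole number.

Set 5.78 ln(C/286) = 4.05, so ln(C/286) = 4.05/5.78 = 0.70069.
Then C/286 = e^0.70069 = 2.01514, giving C = 286 × 2.01514 = 576.33 ppm.

C ≈ 576 ppm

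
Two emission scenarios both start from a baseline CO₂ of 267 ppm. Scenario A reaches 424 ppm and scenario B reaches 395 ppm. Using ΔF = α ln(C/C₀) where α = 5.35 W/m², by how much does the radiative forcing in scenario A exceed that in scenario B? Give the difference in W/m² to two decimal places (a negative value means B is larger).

ΔF_A = 5.35 ln(424/267) = 5.35 × 0.46248 = 2.4743 W/m².
ΔF_B = 5.35 ln(395/267) = 5.35 × 0.39164 = 2.0953 W/m².
Difference: 2.4743 − 2.0953 = 0.3790 W/m².

ΔF_A − ΔF_B = 0.38 W/m²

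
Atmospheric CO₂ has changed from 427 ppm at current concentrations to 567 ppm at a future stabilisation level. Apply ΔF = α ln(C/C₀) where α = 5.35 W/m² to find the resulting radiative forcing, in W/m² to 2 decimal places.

CO₂: 5.35 × ln(567/427) = 5.35 × ln(1.32787) = 5.35 × 0.28358 = 1.5172 W/m².

ΔF = 1.52 W/m²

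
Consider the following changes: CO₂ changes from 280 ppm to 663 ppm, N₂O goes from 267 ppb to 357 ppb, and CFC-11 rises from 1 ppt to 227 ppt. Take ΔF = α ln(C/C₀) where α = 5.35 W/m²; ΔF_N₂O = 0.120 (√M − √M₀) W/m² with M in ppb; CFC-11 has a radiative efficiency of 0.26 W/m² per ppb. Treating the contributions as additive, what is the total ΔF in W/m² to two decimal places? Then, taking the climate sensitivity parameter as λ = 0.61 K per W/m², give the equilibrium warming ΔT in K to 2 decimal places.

ΔF = 4.98 W/m²; ΔT = 3.04 K

CO₂: 5.35 × ln(663/280) = 5.35 × ln(2.36786) = 5.35 × 0.86199 = 4.6116 W/m².
N₂O: 0.120 × (√357 − √267) = 0.120 × (18.8944 − 16.3401) = 0.120 × 2.5543 = 0.3065 W/m².
CFC-11: Δ = 227 − 1 = 226 ppt = 0.226 ppb; ΔF = 0.26 × 0.226 = 0.0588 W/m².
Total ΔF = 4.6116 + 0.3065 + 0.0588 = 4.9769 W/m².
ΔT = λ ΔF = 0.61 × 4.98 = 3.0378 K.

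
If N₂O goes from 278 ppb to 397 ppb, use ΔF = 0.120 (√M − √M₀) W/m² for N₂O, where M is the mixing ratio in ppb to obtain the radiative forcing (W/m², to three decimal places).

N₂O: 0.120 × (√397 − √278) = 0.120 × (19.9249 − 16.6733) = 0.120 × 3.2516 = 0.3902 W/m².

ΔF = 0.390 W/m²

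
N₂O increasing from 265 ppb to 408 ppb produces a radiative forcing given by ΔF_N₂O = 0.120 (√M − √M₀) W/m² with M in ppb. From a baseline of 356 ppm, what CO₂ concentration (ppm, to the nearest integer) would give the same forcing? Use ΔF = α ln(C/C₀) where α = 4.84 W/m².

N₂O forcing: 0.120 × (√408 − √265) = 0.120 × (20.1990 − 16.2788) = 0.120 × 3.9202 = 0.47042 W/m².
Set 4.84 ln(C/356) = 0.47042: ln(C/356) = 0.47042/4.84 = 0.09719, so C = 356 × e^0.09719 = 356 × 1.10207 = 392.34 ppm.

C ≈ 392 ppm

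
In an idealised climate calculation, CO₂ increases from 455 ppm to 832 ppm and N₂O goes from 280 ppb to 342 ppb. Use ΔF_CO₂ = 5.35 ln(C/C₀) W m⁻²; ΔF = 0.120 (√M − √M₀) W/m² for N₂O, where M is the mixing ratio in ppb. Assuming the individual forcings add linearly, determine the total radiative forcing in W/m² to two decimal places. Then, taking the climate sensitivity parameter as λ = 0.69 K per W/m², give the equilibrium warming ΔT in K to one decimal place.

ΔF = 3.44 W/m²; ΔT = 2.4 K

CO₂: 5.35 × ln(832/455) = 5.35 × ln(1.82857) = 5.35 × 0.60353 = 3.2289 W/m².
N₂O: 0.120 × (√342 − √280) = 0.120 × (18.4932 − 16.7332) = 0.120 × 1.7600 = 0.2112 W/m².
Total ΔF = 3.2289 + 0.2112 = 3.4401 W/m².
ΔT = λ ΔF = 0.69 × 3.44 = 2.3736 K.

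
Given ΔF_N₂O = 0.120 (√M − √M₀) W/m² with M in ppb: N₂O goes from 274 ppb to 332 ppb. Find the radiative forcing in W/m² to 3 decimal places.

N₂O: 0.120 × (√332 − √274) = 0.120 × (18.2209 − 16.5529) = 0.120 × 1.6680 = 0.2002 W/m².

ΔF = 0.200 W/m²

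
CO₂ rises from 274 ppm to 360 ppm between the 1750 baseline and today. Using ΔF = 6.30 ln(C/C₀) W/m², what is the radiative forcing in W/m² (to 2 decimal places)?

ΔF = 1.72 W/m²

CO₂: 6.30 × ln(360/274) = 6.30 × ln(1.31387) = 6.30 × 0.27298 = 1.7198 W/m².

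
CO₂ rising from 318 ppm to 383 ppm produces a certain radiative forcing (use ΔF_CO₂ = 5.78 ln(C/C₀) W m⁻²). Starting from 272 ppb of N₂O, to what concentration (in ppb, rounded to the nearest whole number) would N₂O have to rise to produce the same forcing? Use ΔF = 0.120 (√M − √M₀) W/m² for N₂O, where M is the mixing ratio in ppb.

M ≈ 648 ppb

CO₂ forcing: 5.78 × ln(383/318) = 5.78 × 0.185984 = 1.07499 W/m².
Set 0.120(√M − √272) = 1.07499: √M = 1.07499/0.120 + √272 = 8.9583 + 16.4924 = 25.4507.
M = (25.4507)² = 647.74 ppb.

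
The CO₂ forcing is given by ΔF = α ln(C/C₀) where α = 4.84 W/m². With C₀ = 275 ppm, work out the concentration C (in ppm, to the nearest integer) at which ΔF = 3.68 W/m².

C ≈ 588 ppm

Set 4.84 ln(C/275) = 3.68, so ln(C/275) = 3.68/4.84 = 0.76033.
Then C/275 = e^0.76033 = 2.13898, giving C = 275 × 2.13898 = 588.22 ppm.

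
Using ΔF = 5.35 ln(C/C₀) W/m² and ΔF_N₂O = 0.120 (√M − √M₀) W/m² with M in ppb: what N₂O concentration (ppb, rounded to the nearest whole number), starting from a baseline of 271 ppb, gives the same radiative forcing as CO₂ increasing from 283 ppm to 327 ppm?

CO₂ forcing: 5.35 × ln(327/283) = 5.35 × 0.144513 = 0.77314 W/m².
Set 0.120(√M − √271) = 0.77314: √M = 0.77314/0.120 + √271 = 6.4428 + 16.4621 = 22.9049.
M = (22.9049)² = 524.63 ppb.

M ≈ 525 ppb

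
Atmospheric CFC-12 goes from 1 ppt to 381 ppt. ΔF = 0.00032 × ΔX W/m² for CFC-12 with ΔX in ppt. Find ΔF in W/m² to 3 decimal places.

ΔF = 0.122 W/m²

CFC-12: ΔF = 0.00032 × (381 − 1) = 0.00032 × 380 = 0.1216 W/m².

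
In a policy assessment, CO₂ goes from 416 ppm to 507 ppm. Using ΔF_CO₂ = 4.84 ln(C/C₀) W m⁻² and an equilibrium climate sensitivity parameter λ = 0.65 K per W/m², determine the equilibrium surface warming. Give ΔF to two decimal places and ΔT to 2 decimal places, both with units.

CO₂: 4.84 × ln(507/416) = 4.84 × ln(1.21875) = 4.84 × 0.19783 = 0.9575 W/m².
ΔT = λ ΔF = 0.65 × 0.96 = 0.6240 K.

ΔF = 0.96 W/m²; ΔT = 0.62 K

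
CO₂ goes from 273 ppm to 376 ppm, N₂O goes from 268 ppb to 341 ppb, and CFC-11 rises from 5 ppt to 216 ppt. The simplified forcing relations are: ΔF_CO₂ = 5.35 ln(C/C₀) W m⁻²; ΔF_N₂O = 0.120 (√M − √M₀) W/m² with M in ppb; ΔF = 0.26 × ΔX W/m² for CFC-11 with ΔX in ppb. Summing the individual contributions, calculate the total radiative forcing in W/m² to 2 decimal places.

ΔF = 2.02 W/m²

CO₂: 5.35 × ln(376/273) = 5.35 × ln(1.37729) = 5.35 × 0.32012 = 1.7126 W/m².
N₂O: 0.120 × (√341 − √268) = 0.120 × (18.4662 − 16.3707) = 0.120 × 2.0955 = 0.2515 W/m².
CFC-11: Δ = 216 − 5 = 211 ppt = 0.211 ppb; ΔF = 0.26 × 0.211 = 0.0549 W/m².
Total ΔF = 1.7126 + 0.2515 + 0.0549 = 2.0190 W/m².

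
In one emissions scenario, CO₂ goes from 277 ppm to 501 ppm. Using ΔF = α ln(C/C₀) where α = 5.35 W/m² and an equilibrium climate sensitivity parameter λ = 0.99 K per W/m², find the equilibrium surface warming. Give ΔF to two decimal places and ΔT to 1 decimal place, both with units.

ΔF = 3.17 W/m²; ΔT = 3.1 K

CO₂: 5.35 × ln(501/277) = 5.35 × ln(1.80866) = 5.35 × 0.59259 = 3.1704 W/m².
ΔT = λ ΔF = 0.99 × 3.17 = 3.1383 K.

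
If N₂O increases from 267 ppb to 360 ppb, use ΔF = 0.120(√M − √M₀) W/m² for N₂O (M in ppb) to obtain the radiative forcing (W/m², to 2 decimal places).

ΔF = 0.32 W/m²

N₂O: 0.120 × (√360 − √267) = 0.120 × (18.9737 − 16.3401) = 0.120 × 2.6336 = 0.3160 W/m².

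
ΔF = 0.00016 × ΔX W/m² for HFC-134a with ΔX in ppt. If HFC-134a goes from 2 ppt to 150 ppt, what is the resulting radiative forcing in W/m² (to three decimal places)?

HFC-134a: ΔF = 0.00016 × (150 − 2) = 0.00016 × 148 = 0.0237 W/m².

ΔF = 0.024 W/m²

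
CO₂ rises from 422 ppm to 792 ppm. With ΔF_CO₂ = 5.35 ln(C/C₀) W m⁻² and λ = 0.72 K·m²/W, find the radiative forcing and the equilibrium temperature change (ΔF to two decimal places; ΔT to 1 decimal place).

CO₂: 5.35 × ln(792/422) = 5.35 × ln(1.87678) = 5.35 × 0.62956 = 3.3681 W/m².
ΔT = λ ΔF = 0.72 × 3.37 = 2.4264 K.

ΔF = 3.37 W/m²; ΔT = 2.4 K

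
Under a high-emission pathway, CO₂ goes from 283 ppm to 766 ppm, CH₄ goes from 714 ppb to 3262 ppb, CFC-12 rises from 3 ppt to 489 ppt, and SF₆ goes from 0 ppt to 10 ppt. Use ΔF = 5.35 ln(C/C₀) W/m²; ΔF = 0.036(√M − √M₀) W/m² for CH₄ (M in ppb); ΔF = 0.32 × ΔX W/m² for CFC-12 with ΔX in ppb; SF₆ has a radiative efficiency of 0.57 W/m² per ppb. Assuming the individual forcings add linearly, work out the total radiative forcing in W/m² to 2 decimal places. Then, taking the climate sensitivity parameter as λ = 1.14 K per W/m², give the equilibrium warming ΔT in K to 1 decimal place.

CO₂: 5.35 × ln(766/283) = 5.35 × ln(2.70671) = 5.35 × 0.99573 = 5.3272 W/m².
CH₄: 0.036 × (√3262 − √714) = 0.036 × (57.1139 − 26.7208) = 0.036 × 30.3931 = 1.0942 W/m².
CFC-12: Δ = 489 − 3 = 486 ppt = 0.486 ppb; ΔF = 0.32 × 0.486 = 0.1555 W/m².
SF₆: Δ = 10 − 0 = 10 ppt = 0.010 ppb; ΔF = 0.57 × 0.010 = 0.0057 W/m².
Total ΔF = 5.3272 + 1.0942 + 0.1555 + 0.0057 = 6.5826 W/m².
ΔT = λ ΔF = 1.14 × 6.58 = 7.5012 K.

ΔF = 6.58 W/m²; ΔT = 7.5 K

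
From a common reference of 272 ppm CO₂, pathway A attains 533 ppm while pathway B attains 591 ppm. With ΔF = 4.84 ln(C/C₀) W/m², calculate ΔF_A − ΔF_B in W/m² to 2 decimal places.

ΔF_A − ΔF_B = -0.50 W/m²

ΔF_A = 4.84 ln(533/272) = 4.84 × 0.67272 = 3.2560 W/m².
ΔF_B = 4.84 ln(591/272) = 4.84 × 0.77601 = 3.7559 W/m².
Difference: 3.2560 − 3.7559 = -0.4999 W/m².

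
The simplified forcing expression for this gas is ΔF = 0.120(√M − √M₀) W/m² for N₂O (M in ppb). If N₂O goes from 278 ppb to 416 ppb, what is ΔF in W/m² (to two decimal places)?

N₂O: 0.120 × (√416 − √278) = 0.120 × (20.3961 − 16.6733) = 0.120 × 3.7228 = 0.4467 W/m².

ΔF = 0.45 W/m²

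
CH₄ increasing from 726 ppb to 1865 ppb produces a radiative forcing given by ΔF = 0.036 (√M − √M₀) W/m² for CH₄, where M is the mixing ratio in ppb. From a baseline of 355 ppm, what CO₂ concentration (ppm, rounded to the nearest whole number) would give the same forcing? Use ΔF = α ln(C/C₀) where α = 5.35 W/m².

CH₄ forcing: 0.036 × (√1865 − √726) = 0.036 × (43.1856 − 26.9444) = 0.036 × 16.2412 = 0.58468 W/m².
Set 5.35 ln(C/355) = 0.58468: ln(C/355) = 0.58468/5.35 = 0.10929, so C = 355 × e^0.10929 = 355 × 1.11549 = 396.00 ppm.

C ≈ 396 ppm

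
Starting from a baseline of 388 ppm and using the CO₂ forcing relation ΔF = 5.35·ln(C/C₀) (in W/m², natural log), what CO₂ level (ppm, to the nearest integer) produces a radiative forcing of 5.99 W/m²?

C ≈ 1189 ppm

Set 5.35 ln(C/388) = 5.99, so ln(C/388) = 5.99/5.35 = 1.11963.
Then C/388 = e^1.11963 = 3.06372, giving C = 388 × 3.06372 = 1188.72 ppm.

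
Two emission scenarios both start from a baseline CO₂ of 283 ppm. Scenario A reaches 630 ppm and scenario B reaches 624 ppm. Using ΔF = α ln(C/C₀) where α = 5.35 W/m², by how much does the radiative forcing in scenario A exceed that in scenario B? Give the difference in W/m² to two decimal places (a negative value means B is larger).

ΔF_A − ΔF_B = 0.05 W/m²

ΔF_A = 5.35 ln(630/283) = 5.35 × 0.80027 = 4.2814 W/m².
ΔF_B = 5.35 ln(624/283) = 5.35 × 0.79070 = 4.2302 W/m².
Difference: 4.2814 − 4.2302 = 0.0512 W/m².
(Equivalently, ΔF_A − ΔF_B = 5.35 ln(630/624) = 5.35 × 0.00957 = 0.0512 W/m².)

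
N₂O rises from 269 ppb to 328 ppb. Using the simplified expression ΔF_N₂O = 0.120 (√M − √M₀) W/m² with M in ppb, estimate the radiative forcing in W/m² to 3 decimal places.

N₂O: 0.120 × (√328 − √269) = 0.120 × (18.1108 − 16.4012) = 0.120 × 1.7096 = 0.2052 W/m².

ΔF = 0.205 W/m²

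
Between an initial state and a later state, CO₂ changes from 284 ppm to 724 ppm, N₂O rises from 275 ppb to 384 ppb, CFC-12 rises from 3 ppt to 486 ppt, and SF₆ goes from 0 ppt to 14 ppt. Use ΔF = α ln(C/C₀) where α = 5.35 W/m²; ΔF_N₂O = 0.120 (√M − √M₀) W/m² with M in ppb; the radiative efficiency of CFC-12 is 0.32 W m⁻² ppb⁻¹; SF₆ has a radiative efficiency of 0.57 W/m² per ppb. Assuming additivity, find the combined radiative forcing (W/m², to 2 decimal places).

ΔF = 5.53 W/m²

CO₂: 5.35 × ln(724/284) = 5.35 × ln(2.54930) = 5.35 × 0.93582 = 5.0066 W/m².
N₂O: 0.120 × (√384 − √275) = 0.120 × (19.5959 − 16.5831) = 0.120 × 3.0128 = 0.3615 W/m².
CFC-12: Δ = 486 − 3 = 483 ppt = 0.483 ppb; ΔF = 0.32 × 0.483 = 0.1546 W/m².
SF₆: Δ = 14 − 0 = 14 ppt = 0.014 ppb; ΔF = 0.57 × 0.014 = 0.0080 W/m².
Total ΔF = 5.0066 + 0.3615 + 0.1546 + 0.0080 = 5.5307 W/m².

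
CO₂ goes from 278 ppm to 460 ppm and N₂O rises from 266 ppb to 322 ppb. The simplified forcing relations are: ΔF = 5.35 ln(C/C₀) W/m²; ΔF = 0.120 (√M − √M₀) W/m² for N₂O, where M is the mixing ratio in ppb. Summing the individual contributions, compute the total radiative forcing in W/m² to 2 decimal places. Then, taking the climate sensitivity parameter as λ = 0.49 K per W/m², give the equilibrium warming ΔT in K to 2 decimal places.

CO₂: 5.35 × ln(460/278) = 5.35 × ln(1.65468) = 5.35 × 0.50361 = 2.6943 W/m².
N₂O: 0.120 × (√322 − √266) = 0.120 × (17.9444 − 16.3095) = 0.120 × 1.6349 = 0.1962 W/m².
Total ΔF = 2.6943 + 0.1962 = 2.8905 W/m².
ΔT = λ ΔF = 0.49 × 2.89 = 1.4161 K.

ΔF = 2.89 W/m²; ΔT = 1.42 K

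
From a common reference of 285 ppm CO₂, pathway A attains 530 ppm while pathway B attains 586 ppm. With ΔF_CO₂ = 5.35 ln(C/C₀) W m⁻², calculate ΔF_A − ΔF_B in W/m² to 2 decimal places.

ΔF_A − ΔF_B = -0.54 W/m²

ΔF_A = 5.35 ln(530/285) = 5.35 × 0.62039 = 3.3191 W/m².
ΔF_B = 5.35 ln(586/285) = 5.35 × 0.72083 = 3.8564 W/m².
Difference: 3.3191 − 3.8564 = -0.5373 W/m².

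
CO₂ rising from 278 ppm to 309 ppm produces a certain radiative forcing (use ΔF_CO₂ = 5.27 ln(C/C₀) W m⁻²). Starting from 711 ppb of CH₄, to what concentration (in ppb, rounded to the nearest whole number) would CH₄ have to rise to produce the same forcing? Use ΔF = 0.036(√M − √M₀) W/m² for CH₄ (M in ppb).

M ≈ 1776 ppb

CO₂ forcing: 5.27 × ln(309/278) = 5.27 × 0.105720 = 0.55714 W/m².
Set 0.036(√M − √711) = 0.55714: √M = 0.55714/0.036 + √711 = 15.4761 + 26.6646 = 42.1407.
M = (42.1407)² = 1775.84 ppb.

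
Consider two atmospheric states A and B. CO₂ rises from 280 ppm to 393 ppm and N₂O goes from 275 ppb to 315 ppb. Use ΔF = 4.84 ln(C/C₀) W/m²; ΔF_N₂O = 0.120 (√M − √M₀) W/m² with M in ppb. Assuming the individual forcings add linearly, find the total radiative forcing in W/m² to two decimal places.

CO₂: 4.84 × ln(393/280) = 4.84 × ln(1.40357) = 4.84 × 0.33902 = 1.6409 W/m².
N₂O: 0.120 × (√315 − √275) = 0.120 × (17.7482 − 16.5831) = 0.120 × 1.1651 = 0.1398 W/m².
Total ΔF = 1.6409 + 0.1398 = 1.7807 W/m².

ΔF = 1.78 W/m²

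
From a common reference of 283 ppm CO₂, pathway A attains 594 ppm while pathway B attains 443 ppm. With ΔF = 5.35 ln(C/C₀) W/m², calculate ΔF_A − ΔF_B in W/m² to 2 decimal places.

ΔF_A − ΔF_B = 1.57 W/m²

ΔF_A = 5.35 ln(594/283) = 5.35 × 0.74143 = 3.9667 W/m².
ΔF_B = 5.35 ln(443/283) = 5.35 × 0.44812 = 2.3974 W/m².
Difference: 3.9667 − 2.3974 = 1.5693 W/m².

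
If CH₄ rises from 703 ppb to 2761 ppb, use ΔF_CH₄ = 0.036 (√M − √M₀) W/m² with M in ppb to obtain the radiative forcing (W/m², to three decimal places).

ΔF = 0.937 W/m²

CH₄: 0.036 × (√2761 − √703) = 0.036 × (52.5452 − 26.5141) = 0.036 × 26.0311 = 0.9371 W/m².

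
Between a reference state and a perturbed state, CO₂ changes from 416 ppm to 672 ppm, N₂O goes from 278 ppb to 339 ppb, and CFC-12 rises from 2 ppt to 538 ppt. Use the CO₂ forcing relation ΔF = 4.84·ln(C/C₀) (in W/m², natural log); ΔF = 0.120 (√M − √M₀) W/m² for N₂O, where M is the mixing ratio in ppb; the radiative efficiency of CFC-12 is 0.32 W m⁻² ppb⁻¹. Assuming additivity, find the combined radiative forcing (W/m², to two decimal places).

CO₂: 4.84 × ln(672/416) = 4.84 × ln(1.61538) = 4.84 × 0.47957 = 2.3211 W/m².
N₂O: 0.120 × (√339 − √278) = 0.120 × (18.4120 − 16.6733) = 0.120 × 1.7387 = 0.2086 W/m².
CFC-12: Δ = 538 − 2 = 536 ppt = 0.536 ppb; ΔF = 0.32 × 0.536 = 0.1715 W/m².
Total ΔF = 2.3211 + 0.2086 + 0.1715 = 2.7012 W/m².

ΔF = 2.70 W/m²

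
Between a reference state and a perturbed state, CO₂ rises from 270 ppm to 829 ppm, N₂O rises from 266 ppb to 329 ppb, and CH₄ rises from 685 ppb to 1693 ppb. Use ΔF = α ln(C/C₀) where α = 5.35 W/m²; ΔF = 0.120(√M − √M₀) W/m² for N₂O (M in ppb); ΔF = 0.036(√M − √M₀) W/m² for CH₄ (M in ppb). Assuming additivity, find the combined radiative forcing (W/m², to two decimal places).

ΔF = 6.76 W/m²

CO₂: 5.35 × ln(829/270) = 5.35 × ln(3.07037) = 5.35 × 1.12180 = 6.0016 W/m².
N₂O: 0.120 × (√329 − √266) = 0.120 × (18.1384 − 16.3095) = 0.120 × 1.8289 = 0.2195 W/m².
CH₄: 0.036 × (√1693 − √685) = 0.036 × (41.1461 − 26.1725) = 0.036 × 14.9736 = 0.5390 W/m².
Total ΔF = 6.0016 + 0.2195 + 0.5390 = 6.7601 W/m².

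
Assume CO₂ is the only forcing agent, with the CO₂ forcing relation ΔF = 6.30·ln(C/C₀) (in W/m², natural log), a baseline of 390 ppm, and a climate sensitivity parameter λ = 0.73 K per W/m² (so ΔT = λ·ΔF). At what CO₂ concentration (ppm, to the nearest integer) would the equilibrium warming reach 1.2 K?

Required forcing: ΔF = ΔT/λ = 1.2/0.73 = 1.6438 W/m².
Then ln(C/390) = ΔF/6.30 = 1.6438/6.30 = 0.26092.
So C = 390 × e^0.26092 = 390 × 1.29812 = 506.27 ppm.

C ≈ 506 ppm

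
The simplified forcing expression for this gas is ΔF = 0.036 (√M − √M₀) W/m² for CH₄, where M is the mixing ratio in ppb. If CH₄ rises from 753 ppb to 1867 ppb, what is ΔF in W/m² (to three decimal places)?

ΔF = 0.568 W/m²

CH₄: 0.036 × (√1867 − √753) = 0.036 × (43.2088 − 27.4408) = 0.036 × 15.7680 = 0.5676 W/m².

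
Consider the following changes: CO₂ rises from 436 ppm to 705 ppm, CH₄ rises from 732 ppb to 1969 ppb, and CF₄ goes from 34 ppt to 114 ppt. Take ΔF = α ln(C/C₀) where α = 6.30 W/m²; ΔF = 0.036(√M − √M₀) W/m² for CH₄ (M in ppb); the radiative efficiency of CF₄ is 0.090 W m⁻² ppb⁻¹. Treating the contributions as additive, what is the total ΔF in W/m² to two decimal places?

CO₂: 6.30 × ln(705/436) = 6.30 × ln(1.61697) = 6.30 × 0.48055 = 3.0275 W/m².
CH₄: 0.036 × (√1969 − √732) = 0.036 × (44.3734 − 27.0555) = 0.036 × 17.3179 = 0.6234 W/m².
CF₄: Δ = 114 − 34 = 80 ppt = 0.080 ppb; ΔF = 0.090 × 0.080 = 0.0072 W/m².
Total ΔF = 3.0275 + 0.6234 + 0.0072 = 3.6581 W/m².

ΔF = 3.66 W/m²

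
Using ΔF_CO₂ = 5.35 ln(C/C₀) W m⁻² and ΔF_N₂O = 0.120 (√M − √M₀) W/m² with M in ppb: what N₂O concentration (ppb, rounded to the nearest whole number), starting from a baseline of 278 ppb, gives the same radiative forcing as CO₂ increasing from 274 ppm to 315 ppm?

CO₂ forcing: 5.35 × ln(315/274) = 5.35 × 0.139445 = 0.74603 W/m².
Set 0.120(√M − √278) = 0.74603: √M = 0.74603/0.120 + √278 = 6.2169 + 16.6733 = 22.8902.
M = (22.8902)² = 523.96 ppb.

M ≈ 524 ppb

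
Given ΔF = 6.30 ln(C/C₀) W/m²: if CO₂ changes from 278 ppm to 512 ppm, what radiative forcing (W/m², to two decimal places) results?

ΔF = 3.85 W/m²

CO₂ absorption bands are partially saturated, so forcing scales with the logarithm of the concentration ratio.
CO₂: 6.30 × ln(512/278) = 6.30 × ln(1.84173) = 6.30 × 0.61071 = 3.8475 W/m².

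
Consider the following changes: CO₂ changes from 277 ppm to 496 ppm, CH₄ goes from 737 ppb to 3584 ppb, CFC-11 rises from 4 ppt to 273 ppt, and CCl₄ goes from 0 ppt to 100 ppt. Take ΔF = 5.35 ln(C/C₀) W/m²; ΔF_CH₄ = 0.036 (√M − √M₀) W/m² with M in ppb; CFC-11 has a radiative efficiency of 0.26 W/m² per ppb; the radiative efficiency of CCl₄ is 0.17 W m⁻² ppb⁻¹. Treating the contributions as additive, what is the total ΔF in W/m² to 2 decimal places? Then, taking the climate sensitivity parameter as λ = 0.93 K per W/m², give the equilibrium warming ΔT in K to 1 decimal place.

ΔF = 4.38 W/m²; ΔT = 4.1 K

CO₂: 5.35 × ln(496/277) = 5.35 × ln(1.79061) = 5.35 × 0.58256 = 3.1167 W/m².
CH₄: 0.036 × (√3584 − √737) = 0.036 × (59.8665 − 27.1477) = 0.036 × 32.7188 = 1.1779 W/m².
CFC-11: Δ = 273 − 4 = 269 ppt = 0.269 ppb; ΔF = 0.26 × 0.269 = 0.0699 W/m².
CCl₄: Δ = 100 − 0 = 100 ppt = 0.100 ppb; ΔF = 0.17 × 0.100 = 0.0170 W/m².
Total ΔF = 3.1167 + 1.1779 + 0.0699 + 0.0170 = 4.3815 W/m².
ΔT = λ ΔF = 0.93 × 4.38 = 4.0734 K.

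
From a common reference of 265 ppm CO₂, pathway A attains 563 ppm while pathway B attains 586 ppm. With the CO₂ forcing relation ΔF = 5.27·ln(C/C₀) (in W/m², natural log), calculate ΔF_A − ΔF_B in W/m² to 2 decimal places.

ΔF_A − ΔF_B = -0.21 W/m²

ΔF_A = 5.27 ln(563/265) = 5.27 × 0.75355 = 3.9712 W/m².
ΔF_B = 5.27 ln(586/265) = 5.27 × 0.79359 = 4.1822 W/m².
Difference: 3.9712 − 4.1822 = -0.2110 W/m².
(Equivalently, ΔF_A − ΔF_B = 5.27 ln(563/586) = 5.27 × -0.04004 = -0.2110 W/m².)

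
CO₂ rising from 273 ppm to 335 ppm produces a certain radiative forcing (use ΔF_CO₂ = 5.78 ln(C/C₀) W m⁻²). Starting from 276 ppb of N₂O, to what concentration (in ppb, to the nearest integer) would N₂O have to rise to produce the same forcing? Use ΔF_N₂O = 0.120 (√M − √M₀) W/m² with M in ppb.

CO₂ forcing: 5.78 × ln(335/273) = 5.78 × 0.204659 = 1.18293 W/m².
Set 0.120(√M − √276) = 1.18293: √M = 1.18293/0.120 + √276 = 9.8578 + 16.6132 = 26.4710.
M = (26.4710)² = 700.71 ppb.

M ≈ 701 ppb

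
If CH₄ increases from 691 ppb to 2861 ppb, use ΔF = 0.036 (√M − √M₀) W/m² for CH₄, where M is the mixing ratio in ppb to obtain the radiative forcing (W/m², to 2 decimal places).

ΔF = 0.98 W/m²

CH₄: 0.036 × (√2861 − √691) = 0.036 × (53.4883 − 26.2869) = 0.036 × 27.2014 = 0.9793 W/m².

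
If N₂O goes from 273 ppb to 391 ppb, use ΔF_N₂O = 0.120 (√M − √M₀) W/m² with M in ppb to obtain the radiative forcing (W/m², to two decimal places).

N₂O: 0.120 × (√391 − √273) = 0.120 × (19.7737 − 16.5227) = 0.120 × 3.2510 = 0.3901 W/m².

ΔF = 0.39 W/m²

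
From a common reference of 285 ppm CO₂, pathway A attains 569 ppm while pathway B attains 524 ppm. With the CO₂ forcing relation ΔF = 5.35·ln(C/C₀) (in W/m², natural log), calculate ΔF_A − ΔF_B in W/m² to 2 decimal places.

ΔF_A = 5.35 ln(569/285) = 5.35 × 0.69139 = 3.6989 W/m².
ΔF_B = 5.35 ln(524/285) = 5.35 × 0.60900 = 3.2582 W/m².
Difference: 3.6989 − 3.2582 = 0.4407 W/m².

ΔF_A − ΔF_B = 0.44 W/m²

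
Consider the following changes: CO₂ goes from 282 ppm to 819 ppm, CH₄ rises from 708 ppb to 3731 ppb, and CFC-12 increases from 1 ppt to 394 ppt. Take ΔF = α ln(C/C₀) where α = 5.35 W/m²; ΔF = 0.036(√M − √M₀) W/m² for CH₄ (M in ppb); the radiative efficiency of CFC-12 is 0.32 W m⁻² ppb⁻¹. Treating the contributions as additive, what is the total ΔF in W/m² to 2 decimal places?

CO₂: 5.35 × ln(819/282) = 5.35 × ln(2.90426) = 5.35 × 1.06618 = 5.7041 W/m².
CH₄: 0.036 × (√3731 − √708) = 0.036 × (61.0819 − 26.6083) = 0.036 × 34.4736 = 1.2410 W/m².
CFC-12: Δ = 394 − 1 = 393 ppt = 0.393 ppb; ΔF = 0.32 × 0.393 = 0.1258 W/m².
Total ΔF = 5.7041 + 1.2410 + 0.1258 = 7.0709 W/m².

ΔF = 7.07 W/m²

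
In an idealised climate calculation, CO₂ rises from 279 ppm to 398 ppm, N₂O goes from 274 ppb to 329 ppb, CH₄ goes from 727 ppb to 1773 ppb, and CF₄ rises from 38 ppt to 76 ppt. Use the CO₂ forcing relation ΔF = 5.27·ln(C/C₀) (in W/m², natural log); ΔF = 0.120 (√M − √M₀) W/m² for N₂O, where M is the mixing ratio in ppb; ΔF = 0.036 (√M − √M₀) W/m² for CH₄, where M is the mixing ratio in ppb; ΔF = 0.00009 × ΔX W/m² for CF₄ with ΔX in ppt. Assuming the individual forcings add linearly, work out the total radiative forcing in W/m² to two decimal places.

ΔF = 2.61 W/m²

CO₂: 5.27 × ln(398/279) = 5.27 × ln(1.42652) = 5.27 × 0.35524 = 1.8721 W/m².
N₂O: 0.120 × (√329 − √274) = 0.120 × (18.1384 − 16.5529) = 0.120 × 1.5855 = 0.1903 W/m².
CH₄: 0.036 × (√1773 − √727) = 0.036 × (42.1070 − 26.9629) = 0.036 × 15.1441 = 0.5452 W/m².
CF₄: ΔF = 0.00009 × (76 − 38) = 0.00009 × 38 = 0.0034 W/m².
Total ΔF = 1.8721 + 0.1903 + 0.5452 + 0.0034 = 2.6110 W/m².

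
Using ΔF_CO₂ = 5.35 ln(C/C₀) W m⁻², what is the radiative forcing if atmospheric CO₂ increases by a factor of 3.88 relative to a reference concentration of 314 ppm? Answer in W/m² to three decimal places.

ΔF = 7.254 W/m²

ΔF = 5.35 × ln(3.88) = 5.35 × 1.35584 = 7.2537 W/m².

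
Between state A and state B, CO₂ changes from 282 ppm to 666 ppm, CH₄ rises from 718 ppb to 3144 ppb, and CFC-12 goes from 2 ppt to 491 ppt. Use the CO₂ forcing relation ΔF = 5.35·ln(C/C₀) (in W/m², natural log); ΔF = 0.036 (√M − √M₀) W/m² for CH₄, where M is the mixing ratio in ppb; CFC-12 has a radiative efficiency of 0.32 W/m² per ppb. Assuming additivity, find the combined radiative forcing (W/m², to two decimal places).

ΔF = 5.81 W/m²

CO₂: 5.35 × ln(666/282) = 5.35 × ln(2.36170) = 5.35 × 0.85938 = 4.5977 W/m².
CH₄: 0.036 × (√3144 − √718) = 0.036 × (56.0714 − 26.7955) = 0.036 × 29.2759 = 1.0539 W/m².
CFC-12: Δ = 491 − 2 = 489 ppt = 0.489 ppb; ΔF = 0.32 × 0.489 = 0.1565 W/m².
Total ΔF = 4.5977 + 1.0539 + 0.1565 = 5.8081 W/m².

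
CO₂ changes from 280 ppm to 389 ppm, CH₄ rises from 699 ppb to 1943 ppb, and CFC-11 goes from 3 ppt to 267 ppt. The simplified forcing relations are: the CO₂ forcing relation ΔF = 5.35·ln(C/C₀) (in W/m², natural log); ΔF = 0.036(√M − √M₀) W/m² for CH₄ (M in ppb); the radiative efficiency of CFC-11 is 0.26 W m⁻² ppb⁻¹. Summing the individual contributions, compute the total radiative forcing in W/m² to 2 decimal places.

CO₂: 5.35 × ln(389/280) = 5.35 × ln(1.38929) = 5.35 × 0.32879 = 1.7590 W/m².
CH₄: 0.036 × (√1943 − √699) = 0.036 × (44.0795 − 26.4386) = 0.036 × 17.6409 = 0.6351 W/m².
CFC-11: Δ = 267 − 3 = 264 ppt = 0.264 ppb; ΔF = 0.26 × 0.264 = 0.0686 W/m².
Total ΔF = 1.7590 + 0.6351 + 0.0686 = 2.4627 W/m².

ΔF = 2.46 W/m²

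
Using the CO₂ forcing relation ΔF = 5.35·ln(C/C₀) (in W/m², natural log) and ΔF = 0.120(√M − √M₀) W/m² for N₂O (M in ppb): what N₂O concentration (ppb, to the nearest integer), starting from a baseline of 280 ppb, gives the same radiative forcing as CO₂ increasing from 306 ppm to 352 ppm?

M ≈ 528 ppb

CO₂ forcing: 5.35 × ln(352/306) = 5.35 × 0.140046 = 0.74925 W/m².
Set 0.120(√M − √280) = 0.74925: √M = 0.74925/0.120 + √280 = 6.2438 + 16.7332 = 22.9770.
M = (22.9770)² = 527.94 ppb.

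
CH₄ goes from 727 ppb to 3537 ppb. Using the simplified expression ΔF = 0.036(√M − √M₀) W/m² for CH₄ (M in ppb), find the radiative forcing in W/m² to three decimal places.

CH₄: 0.036 × (√3537 − √727) = 0.036 × (59.4727 − 26.9629) = 0.036 × 32.5098 = 1.1704 W/m².

ΔF = 1.170 W/m²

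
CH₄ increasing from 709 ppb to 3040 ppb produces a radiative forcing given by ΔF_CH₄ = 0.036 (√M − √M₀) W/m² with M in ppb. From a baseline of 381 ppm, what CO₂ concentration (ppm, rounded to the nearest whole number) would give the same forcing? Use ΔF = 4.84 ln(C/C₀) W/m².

C ≈ 471 ppm

CH₄ forcing: 0.036 × (√3040 − √709) = 0.036 × (55.1362 − 26.6271) = 0.036 × 28.5091 = 1.02633 W/m².
Set 4.84 ln(C/381) = 1.02633: ln(C/381) = 1.02633/4.84 = 0.21205, so C = 381 × e^0.21205 = 381 × 1.23621 = 471.00 ppm.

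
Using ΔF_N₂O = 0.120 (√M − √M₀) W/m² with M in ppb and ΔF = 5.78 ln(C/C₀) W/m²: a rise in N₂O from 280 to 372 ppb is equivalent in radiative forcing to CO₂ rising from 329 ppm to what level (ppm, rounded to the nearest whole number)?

C ≈ 347 ppm

N₂O forcing: 0.120 × (√372 − √280) = 0.120 × (19.2873 − 16.7332) = 0.120 × 2.5541 = 0.30649 W/m².
Set 5.78 ln(C/329) = 0.30649: ln(C/329) = 0.30649/5.78 = 0.05303, so C = 329 × e^0.05303 = 329 × 1.05446 = 346.92 ppm.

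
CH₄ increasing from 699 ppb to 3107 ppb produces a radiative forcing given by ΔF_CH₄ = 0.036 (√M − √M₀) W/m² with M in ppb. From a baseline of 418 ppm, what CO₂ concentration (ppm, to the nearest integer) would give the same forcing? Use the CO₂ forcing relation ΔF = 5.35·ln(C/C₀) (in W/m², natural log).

C ≈ 509 ppm

CH₄ forcing: 0.036 × (√3107 − √699) = 0.036 × (55.7405 − 26.4386) = 0.036 × 29.3019 = 1.05487 W/m².
Set 5.35 ln(C/418) = 1.05487: ln(C/418) = 1.05487/5.35 = 0.19717, so C = 418 × e^0.19717 = 418 × 1.21795 = 509.10 ppm.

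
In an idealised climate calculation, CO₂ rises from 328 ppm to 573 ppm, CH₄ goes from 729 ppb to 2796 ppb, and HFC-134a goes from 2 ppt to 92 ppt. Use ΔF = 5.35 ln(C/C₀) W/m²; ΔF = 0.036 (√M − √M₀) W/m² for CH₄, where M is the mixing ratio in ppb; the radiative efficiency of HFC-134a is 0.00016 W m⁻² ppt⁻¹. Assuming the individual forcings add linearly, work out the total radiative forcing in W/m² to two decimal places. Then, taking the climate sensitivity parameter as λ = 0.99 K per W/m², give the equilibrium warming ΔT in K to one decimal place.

ΔF = 3.93 W/m²; ΔT = 3.9 K

CO₂: 5.35 × ln(573/328) = 5.35 × ln(1.74695) = 5.35 × 0.55787 = 2.9846 W/m².
CH₄: 0.036 × (√2796 − √729) = 0.036 × (52.8772 − 27.0000) = 0.036 × 25.8772 = 0.9316 W/m².
HFC-134a: ΔF = 0.00016 × (92 − 2) = 0.00016 × 90 = 0.0144 W/m².
Total ΔF = 2.9846 + 0.9316 + 0.0144 = 3.9306 W/m².
ΔT = λ ΔF = 0.99 × 3.93 = 3.8907 K.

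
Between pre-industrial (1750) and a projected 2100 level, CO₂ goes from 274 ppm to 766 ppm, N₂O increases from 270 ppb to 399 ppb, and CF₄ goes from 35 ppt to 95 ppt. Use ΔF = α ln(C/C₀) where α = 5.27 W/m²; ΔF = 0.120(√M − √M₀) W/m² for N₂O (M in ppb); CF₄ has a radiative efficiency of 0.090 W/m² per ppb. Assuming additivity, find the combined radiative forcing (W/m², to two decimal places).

CO₂: 5.27 × ln(766/274) = 5.27 × ln(2.79562) = 5.27 × 1.02805 = 5.4178 W/m².
N₂O: 0.120 × (√399 − √270) = 0.120 × (19.9750 − 16.4317) = 0.120 × 3.5433 = 0.4252 W/m².
CF₄: Δ = 95 − 35 = 60 ppt = 0.060 ppb; ΔF = 0.090 × 0.060 = 0.0054 W/m².
Total ΔF = 5.4178 + 0.4252 + 0.0054 = 5.8484 W/m².

ΔF = 5.85 W/m²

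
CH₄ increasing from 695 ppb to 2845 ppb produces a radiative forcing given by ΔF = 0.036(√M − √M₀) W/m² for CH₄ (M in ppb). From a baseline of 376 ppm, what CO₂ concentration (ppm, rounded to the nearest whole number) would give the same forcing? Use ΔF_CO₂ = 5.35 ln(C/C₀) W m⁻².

CH₄ forcing: 0.036 × (√2845 − √695) = 0.036 × (53.3385 − 26.3629) = 0.036 × 26.9756 = 0.97112 W/m².
Set 5.35 ln(C/376) = 0.97112: ln(C/376) = 0.97112/5.35 = 0.18152, so C = 376 × e^0.18152 = 376 × 1.19904 = 450.84 ppm.

C ≈ 451 ppm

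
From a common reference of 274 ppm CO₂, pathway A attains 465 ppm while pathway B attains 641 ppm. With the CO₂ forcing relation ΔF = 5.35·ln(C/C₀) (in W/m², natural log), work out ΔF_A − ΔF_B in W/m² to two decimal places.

ΔF_A − ΔF_B = -1.72 W/m²

ΔF_A = 5.35 ln(465/274) = 5.35 × 0.52891 = 2.8297 W/m².
ΔF_B = 5.35 ln(641/274) = 5.35 × 0.84990 = 4.5470 W/m².
Difference: 2.8297 − 4.5470 = -1.7173 W/m².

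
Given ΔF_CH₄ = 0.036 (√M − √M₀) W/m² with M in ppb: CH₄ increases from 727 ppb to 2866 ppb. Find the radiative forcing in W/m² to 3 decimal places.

ΔF = 0.957 W/m²

CH₄: 0.036 × (√2866 − √727) = 0.036 × (53.5350 − 26.9629) = 0.036 × 26.5721 = 0.9566 W/m².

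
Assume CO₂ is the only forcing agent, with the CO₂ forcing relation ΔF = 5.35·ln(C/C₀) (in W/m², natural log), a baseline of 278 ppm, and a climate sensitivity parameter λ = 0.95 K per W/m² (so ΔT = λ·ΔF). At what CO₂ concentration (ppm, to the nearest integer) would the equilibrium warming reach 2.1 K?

C ≈ 420 ppm

Required forcing: ΔF = ΔT/λ = 2.1/0.95 = 2.2105 W/m².
Then ln(C/278) = ΔF/5.35 = 2.2105/5.35 = 0.41318.
So C = 278 × e^0.41318 = 278 × 1.51162 = 420.23 ppm.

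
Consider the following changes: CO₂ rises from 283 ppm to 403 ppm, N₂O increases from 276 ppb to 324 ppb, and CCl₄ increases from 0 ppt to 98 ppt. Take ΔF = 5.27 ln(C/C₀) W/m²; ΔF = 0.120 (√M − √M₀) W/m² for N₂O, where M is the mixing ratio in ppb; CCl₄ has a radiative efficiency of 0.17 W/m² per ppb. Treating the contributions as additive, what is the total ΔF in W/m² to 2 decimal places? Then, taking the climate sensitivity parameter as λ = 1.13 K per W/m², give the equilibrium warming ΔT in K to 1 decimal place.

ΔF = 2.05 W/m²; ΔT = 2.3 K

CO₂: 5.27 × ln(403/283) = 5.27 × ln(1.42403) = 5.27 × 0.35349 = 1.8629 W/m².
N₂O: 0.120 × (√324 − √276) = 0.120 × (18.0000 − 16.6132) = 0.120 × 1.3868 = 0.1664 W/m².
CCl₄: Δ = 98 − 0 = 98 ppt = 0.098 ppb; ΔF = 0.17 × 0.098 = 0.0167 W/m².
Total ΔF = 1.8629 + 0.1664 + 0.0167 = 2.0460 W/m².
ΔT = λ ΔF = 1.13 × 2.05 = 2.3165 K.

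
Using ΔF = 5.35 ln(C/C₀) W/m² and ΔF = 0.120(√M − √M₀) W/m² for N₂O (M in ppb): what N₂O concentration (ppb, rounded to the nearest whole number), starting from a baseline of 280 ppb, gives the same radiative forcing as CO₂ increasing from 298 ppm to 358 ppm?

M ≈ 621 ppb

CO₂ forcing: 5.35 × ln(358/298) = 5.35 × 0.183439 = 0.98140 W/m².
Set 0.120(√M − √280) = 0.98140: √M = 0.98140/0.120 + √280 = 8.1783 + 16.7332 = 24.9115.
M = (24.9115)² = 620.58 ppb.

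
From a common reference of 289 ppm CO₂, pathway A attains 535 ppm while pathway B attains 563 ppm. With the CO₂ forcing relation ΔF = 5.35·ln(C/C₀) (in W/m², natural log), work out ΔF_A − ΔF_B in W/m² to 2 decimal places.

ΔF_A − ΔF_B = -0.27 W/m²

ΔF_A = 5.35 ln(535/289) = 5.35 × 0.61584 = 3.2947 W/m².
ΔF_B = 5.35 ln(563/289) = 5.35 × 0.66685 = 3.5676 W/m².
Difference: 3.2947 − 3.5676 = -0.2729 W/m².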